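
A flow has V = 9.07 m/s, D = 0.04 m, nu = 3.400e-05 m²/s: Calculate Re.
Formula: Re = \frac{V D}{\nu}
Re = 9.07·0.04/3.400e-05 = 10671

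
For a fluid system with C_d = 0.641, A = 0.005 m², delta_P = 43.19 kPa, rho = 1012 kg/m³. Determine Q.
Formula: Q = C_d A \sqrt{\frac{2 \Delta P}{\rho}}
Q = 0.641·0.005·√(2·(43.19·1000)/1012)·1000 = 29.61 L/s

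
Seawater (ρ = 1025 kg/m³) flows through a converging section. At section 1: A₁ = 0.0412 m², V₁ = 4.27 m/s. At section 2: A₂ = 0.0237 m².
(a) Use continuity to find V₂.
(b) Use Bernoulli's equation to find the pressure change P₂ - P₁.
(a) Continuity: A₁V₁=A₂V₂ -> V₂=A₁V₁/A₂=0.0412*4.27/0.0237=7.42 m/s
(b) Bernoulli: P₂-P₁=0.5*rho*(V₁^2-V₂^2)/1000=0.5*1025*(4.27^2-7.42^2)/1000=-18.87 kPa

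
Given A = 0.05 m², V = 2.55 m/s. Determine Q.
Formula: Q = A V
Q = 0.05·2.55·1000 = 127.5 L/s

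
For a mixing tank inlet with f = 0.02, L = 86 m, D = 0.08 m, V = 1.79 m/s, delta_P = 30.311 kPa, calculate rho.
Formula: \Delta P = f \frac{L}{D} \frac{\rho V^2}{2}
Substituting knowns: 30.311 = 0.02·(86/0.08)·0.5·rho·1.79²/1000
Solving for rho: rho = (30.311·1000)/(0.02·(86/0.08)·0.5·1.79²) = 880 kg/m³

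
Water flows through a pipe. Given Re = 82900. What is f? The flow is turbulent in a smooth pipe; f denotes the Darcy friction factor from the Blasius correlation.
Formula: f = \frac{0.316}{Re^{0.25}}
f = 0.316/82900^0.25 = 0.01862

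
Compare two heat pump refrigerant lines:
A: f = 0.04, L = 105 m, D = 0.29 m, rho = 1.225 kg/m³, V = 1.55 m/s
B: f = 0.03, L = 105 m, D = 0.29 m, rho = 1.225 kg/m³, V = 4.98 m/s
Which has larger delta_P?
delta_P(A) = 0.02131 kPa, delta_P(B) = 0.165 kPa. Answer: B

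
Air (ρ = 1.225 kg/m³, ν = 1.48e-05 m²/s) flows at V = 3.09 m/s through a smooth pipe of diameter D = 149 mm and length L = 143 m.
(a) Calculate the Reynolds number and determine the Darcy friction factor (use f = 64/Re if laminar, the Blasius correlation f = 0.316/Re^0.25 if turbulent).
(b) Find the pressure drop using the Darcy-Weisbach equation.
(a) Re = V·D/ν = 3.09·0.149/1.48e-05 = 31109 → turbulent (Re > 4000); f = 0.316/Re^0.25 = 0.316/31109^0.25 = 0.023794
(b) Darcy-Weisbach: ΔP = f·(L/D)·½ρV²/1000 = 0.023794·(143/0.149)·½·1.225·3.09²/1000 = 0.1335 kPa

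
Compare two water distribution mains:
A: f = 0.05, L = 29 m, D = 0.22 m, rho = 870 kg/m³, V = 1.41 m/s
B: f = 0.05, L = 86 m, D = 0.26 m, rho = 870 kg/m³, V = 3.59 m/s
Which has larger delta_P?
delta_P(A) = 5.7 kPa, delta_P(B) = 92.72 kPa. Answer: B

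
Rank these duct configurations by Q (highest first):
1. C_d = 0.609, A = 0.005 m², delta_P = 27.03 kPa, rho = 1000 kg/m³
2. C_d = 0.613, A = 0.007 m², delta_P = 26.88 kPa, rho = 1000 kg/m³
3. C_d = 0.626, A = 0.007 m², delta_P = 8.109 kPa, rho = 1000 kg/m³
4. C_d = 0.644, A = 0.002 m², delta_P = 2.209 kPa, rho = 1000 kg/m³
Case 1: Q = 22.39 L/s
Case 2: Q = 31.46 L/s
Case 3: Q = 17.65 L/s
Case 4: Q = 2.707 L/s
Ranking (highest first): 2, 1, 3, 4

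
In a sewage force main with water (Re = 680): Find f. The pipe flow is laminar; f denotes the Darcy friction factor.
Formula: f = \frac{64}{Re}
f = 64/680 = 0.09412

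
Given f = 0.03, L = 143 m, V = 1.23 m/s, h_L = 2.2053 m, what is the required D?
Formula: h_L = f \frac{L}{D} \frac{V^2}{2g}
Substituting knowns: 2.2053 = 0.03·(143/D)·1.23²/(2·9.81)
Solving for D: D = 0.03·143·1.23²/(2·9.81·2.2053) = 0.15 m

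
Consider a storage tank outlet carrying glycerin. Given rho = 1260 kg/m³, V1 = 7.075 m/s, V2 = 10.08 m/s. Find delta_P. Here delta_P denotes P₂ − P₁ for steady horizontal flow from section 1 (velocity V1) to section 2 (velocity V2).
Formula: \Delta P = \frac{1}{2} \rho (V_1^2 - V_2^2)
delta_P = 0.5·1260·(7.075² − 10.08²)/1000 = -32.48 kPa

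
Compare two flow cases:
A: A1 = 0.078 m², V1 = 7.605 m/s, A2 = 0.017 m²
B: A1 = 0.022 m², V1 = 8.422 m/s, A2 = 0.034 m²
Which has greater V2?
V2(A) = 34.89 m/s, V2(B) = 5.45 m/s. Answer: A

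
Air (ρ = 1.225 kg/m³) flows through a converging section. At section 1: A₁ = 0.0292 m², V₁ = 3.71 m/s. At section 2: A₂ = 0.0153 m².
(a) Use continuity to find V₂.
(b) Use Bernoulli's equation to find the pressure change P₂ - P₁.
(a) Continuity: A₁V₁=A₂V₂ -> V₂=A₁V₁/A₂=0.0292*3.71/0.0153=7.08 m/s
(b) Bernoulli: P₂-P₁=0.5*rho*(V₁^2-V₂^2)/1000=0.5*1.225*(3.71^2-7.08^2)/1000=-0.02227 kPa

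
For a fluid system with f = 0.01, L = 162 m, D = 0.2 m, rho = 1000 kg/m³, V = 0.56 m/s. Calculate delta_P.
Formula: \Delta P = f \frac{L}{D} \frac{\rho V^2}{2}
delta_P = 0.01·(162/0.2)·0.5·1000·0.56²/1000 = 1.27 kPa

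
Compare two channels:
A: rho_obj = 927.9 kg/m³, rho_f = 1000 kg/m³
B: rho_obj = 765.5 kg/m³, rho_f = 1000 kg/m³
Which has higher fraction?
fraction(A) = 0.9279, fraction(B) = 0.7655. Answer: A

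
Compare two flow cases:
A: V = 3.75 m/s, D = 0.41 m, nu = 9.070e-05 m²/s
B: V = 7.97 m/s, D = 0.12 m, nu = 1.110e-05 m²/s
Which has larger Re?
Re(A) = 16951, Re(B) = 86162. Answer: B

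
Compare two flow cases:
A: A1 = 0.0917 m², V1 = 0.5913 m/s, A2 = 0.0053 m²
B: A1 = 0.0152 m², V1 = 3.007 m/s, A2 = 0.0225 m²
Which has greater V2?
V2(A) = 10.23 m/s, V2(B) = 2.031 m/s. Answer: A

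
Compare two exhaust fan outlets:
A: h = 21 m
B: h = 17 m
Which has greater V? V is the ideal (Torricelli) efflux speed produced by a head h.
V(A) = 20.3 m/s, V(B) = 18.26 m/s. Answer: A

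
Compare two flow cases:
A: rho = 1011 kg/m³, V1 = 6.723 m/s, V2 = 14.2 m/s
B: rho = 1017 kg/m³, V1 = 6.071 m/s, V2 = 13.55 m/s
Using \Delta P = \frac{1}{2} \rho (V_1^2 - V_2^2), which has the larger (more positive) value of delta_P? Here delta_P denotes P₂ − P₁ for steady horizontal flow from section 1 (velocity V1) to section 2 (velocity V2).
delta_P(A) = -79.08 kPa, delta_P(B) = -74.62 kPa. Answer: B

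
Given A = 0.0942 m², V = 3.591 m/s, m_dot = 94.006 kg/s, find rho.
Formula: \dot{m} = \rho A V
Substituting knowns: 94.006 = rho·0.0942·3.591
Solving for rho: rho = 94.006/(0.0942·3.591) = 277.9 kg/m³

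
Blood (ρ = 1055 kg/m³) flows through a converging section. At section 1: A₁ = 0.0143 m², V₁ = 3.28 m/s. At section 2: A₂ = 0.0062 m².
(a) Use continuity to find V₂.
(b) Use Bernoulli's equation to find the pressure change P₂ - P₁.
(a) Continuity: A₁V₁=A₂V₂ -> V₂=A₁V₁/A₂=0.0143*3.28/0.0062=7.57 m/s
(b) Bernoulli: P₂-P₁=0.5*rho*(V₁^2-V₂^2)/1000=0.5*1055*(3.28^2-7.57^2)/1000=-24.55 kPa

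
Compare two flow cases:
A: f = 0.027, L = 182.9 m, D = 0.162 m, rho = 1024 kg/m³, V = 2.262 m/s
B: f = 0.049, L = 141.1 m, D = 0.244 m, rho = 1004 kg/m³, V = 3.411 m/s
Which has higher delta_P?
delta_P(A) = 79.86 kPa, delta_P(B) = 165.5 kPa. Answer: B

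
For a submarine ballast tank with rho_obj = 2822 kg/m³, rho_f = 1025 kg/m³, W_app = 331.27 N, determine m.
Formula: W_{app} = mg\left(1 - \frac{\rho_f}{\rho_{obj}}\right)
Substituting knowns: 331.27 = m·9.81·(1 − 1025/2822)
Solving for m: m = 331.27/(9.81·(1 − 1025/2822)) = 53.03 kg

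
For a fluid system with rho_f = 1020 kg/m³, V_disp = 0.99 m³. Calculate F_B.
Formula: F_B = \rho_f g V_{disp}
F_B = 1020·9.81·0.99 = 9906 N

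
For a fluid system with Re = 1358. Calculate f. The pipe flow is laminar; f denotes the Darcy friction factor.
Formula: f = \frac{64}{Re}
f = 64/1358 = 0.04713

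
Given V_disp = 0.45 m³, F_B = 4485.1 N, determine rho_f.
Formula: F_B = \rho_f g V_{disp}
Substituting knowns: 4485.1 = rho_f·9.81·0.45
Solving for rho_f: rho_f = 4485.1/(9.81·0.45) = 1016 kg/m³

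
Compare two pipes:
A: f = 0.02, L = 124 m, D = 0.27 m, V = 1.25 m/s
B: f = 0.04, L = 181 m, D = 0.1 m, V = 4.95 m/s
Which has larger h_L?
h_L(A) = 0.7315 m, h_L(B) = 90.42 m. Answer: B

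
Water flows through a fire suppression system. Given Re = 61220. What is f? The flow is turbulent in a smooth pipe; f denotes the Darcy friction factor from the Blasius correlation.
Formula: f = \frac{0.316}{Re^{0.25}}
f = 0.316/61220^0.25 = 0.02009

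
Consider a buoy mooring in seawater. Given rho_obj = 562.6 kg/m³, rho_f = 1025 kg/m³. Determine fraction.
Formula: f_{sub} = \frac{\rho_{obj}}{\rho_f}
fraction = 562.6/1025 = 0.5489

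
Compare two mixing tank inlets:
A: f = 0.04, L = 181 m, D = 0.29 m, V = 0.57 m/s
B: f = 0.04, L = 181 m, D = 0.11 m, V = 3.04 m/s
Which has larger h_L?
h_L(A) = 0.4134 m, h_L(B) = 31 m. Answer: B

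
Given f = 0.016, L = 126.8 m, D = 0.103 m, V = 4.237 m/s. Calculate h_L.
Formula: h_L = f \frac{L}{D} \frac{V^2}{2g}
h_L = 0.016·(126.8/0.103)·4.237²/(2·9.81) = 18.02 m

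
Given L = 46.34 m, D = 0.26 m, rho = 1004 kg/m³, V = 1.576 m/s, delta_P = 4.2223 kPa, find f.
Formula: \Delta P = f \frac{L}{D} \frac{\rho V^2}{2}
Substituting knowns: 4.2223 = f·(46.34/0.26)·0.5·1004·1.576²/1000
Solving for f: f = (4.2223·1000)/((46.34/0.26)·0.5·1004·1.576²) = 0.019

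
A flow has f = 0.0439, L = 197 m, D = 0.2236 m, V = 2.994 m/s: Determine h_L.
Formula: h_L = f \frac{L}{D} \frac{V^2}{2g}
h_L = 0.0439·(197/0.2236)·2.994²/(2·9.81) = 17.67 m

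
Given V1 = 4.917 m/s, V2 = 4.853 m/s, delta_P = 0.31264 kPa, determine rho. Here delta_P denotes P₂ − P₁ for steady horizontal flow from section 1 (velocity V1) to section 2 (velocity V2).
Formula: \Delta P = \frac{1}{2} \rho (V_1^2 - V_2^2)
Substituting knowns: 0.31264 = 0.5·rho·(4.917² − 4.853²)/1000
Solving for rho: rho = 2·(0.31264·1000)/(4.917² − 4.853²) = 1000 kg/m³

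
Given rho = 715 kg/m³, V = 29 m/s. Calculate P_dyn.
Formula: P_{dyn} = \frac{1}{2} \rho V^2
P_dyn = 0.5·715·29²/1000 = 300.7 kPa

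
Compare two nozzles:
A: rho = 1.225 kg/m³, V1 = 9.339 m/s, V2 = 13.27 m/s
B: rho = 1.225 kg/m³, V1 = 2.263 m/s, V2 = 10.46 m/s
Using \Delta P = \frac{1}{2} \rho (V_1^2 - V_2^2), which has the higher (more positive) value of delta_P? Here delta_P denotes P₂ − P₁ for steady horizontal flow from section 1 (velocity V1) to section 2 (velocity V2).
delta_P(A) = -0.05444 kPa, delta_P(B) = -0.06388 kPa. Answer: A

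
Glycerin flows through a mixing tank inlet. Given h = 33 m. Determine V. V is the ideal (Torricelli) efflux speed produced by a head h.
Formula: V = \sqrt{2 g h}
V = √(2·9.81·33) = 25.45 m/s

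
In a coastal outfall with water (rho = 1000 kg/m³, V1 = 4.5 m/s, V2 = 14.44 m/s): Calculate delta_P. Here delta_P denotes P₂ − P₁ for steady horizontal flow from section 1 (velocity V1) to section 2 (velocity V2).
Formula: \Delta P = \frac{1}{2} \rho (V_1^2 - V_2^2)
delta_P = 0.5·1000·(4.5² − 14.44²)/1000 = -94.13 kPa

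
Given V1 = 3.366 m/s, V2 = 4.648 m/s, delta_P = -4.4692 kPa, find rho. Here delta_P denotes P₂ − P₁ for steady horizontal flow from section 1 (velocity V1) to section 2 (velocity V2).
Formula: \Delta P = \frac{1}{2} \rho (V_1^2 - V_2^2)
Substituting knowns: -4.4692 = 0.5·rho·(3.366² − 4.648²)/1000
Solving for rho: rho = 2·(-4.4692·1000)/(3.366² − 4.648²) = 870 kg/m³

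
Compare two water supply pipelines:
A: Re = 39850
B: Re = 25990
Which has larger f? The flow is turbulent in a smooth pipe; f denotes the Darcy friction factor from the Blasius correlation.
f(A) = 0.02237, f(B) = 0.02489. Answer: B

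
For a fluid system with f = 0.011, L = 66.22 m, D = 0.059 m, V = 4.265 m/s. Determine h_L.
Formula: h_L = f \frac{L}{D} \frac{V^2}{2g}
h_L = 0.011·(66.22/0.059)·4.265²/(2·9.81) = 11.45 m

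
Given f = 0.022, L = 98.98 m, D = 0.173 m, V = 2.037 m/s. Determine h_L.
Formula: h_L = f \frac{L}{D} \frac{V^2}{2g}
h_L = 0.022·(98.98/0.173)·2.037²/(2·9.81) = 2.662 m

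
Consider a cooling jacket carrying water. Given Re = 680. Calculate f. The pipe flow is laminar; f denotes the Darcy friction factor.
Formula: f = \frac{64}{Re}
f = 64/680 = 0.09412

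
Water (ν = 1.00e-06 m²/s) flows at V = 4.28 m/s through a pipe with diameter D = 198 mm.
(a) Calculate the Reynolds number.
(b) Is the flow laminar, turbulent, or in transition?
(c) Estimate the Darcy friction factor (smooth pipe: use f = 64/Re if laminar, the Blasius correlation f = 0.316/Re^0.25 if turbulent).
(a) Re = V·D/ν = 4.28·0.198/1.00e-06 = 847440
(b) Flow regime: turbulent (Re > 4000)
(c) Friction factor: f = 0.316/Re^0.25 = 0.316/847440^0.25 = 0.01042 (Blasius is strictly valid for Re ≲ 1e5; used here as the smooth-pipe estimate the problem specifies)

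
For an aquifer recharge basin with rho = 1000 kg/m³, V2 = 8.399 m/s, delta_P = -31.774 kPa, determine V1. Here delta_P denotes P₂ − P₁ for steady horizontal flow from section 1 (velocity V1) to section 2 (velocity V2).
Formula: \Delta P = \frac{1}{2} \rho (V_1^2 - V_2^2)
Substituting knowns: -31.774 = 0.5·1000·(V1² − 8.399²)/1000
Solving for V1: V1 = √(8.399² + 2·(-31.774·1000)/1000) = 2.645 m/s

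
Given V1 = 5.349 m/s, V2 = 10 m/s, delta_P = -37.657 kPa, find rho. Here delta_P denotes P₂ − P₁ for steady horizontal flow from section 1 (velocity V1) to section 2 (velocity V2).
Formula: \Delta P = \frac{1}{2} \rho (V_1^2 - V_2^2)
Substituting knowns: -37.657 = 0.5·rho·(5.349² − 10²)/1000
Solving for rho: rho = 2·(-37.657·1000)/(5.349² − 10²) = 1055 kg/m³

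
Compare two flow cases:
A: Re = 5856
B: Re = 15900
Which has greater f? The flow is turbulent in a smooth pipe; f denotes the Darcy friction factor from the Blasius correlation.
f(A) = 0.03612, f(B) = 0.02814. Answer: A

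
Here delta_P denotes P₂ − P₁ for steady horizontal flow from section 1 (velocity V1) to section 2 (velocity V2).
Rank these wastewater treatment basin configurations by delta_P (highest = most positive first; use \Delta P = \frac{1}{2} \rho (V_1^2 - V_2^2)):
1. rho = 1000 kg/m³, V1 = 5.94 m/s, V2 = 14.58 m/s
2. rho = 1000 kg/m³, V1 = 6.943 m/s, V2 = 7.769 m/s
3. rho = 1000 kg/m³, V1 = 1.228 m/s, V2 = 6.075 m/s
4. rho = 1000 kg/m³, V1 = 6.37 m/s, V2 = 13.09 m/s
Case 1: delta_P = -88.65 kPa
Case 2: delta_P = -6.076 kPa
Case 3: delta_P = -17.7 kPa
Case 4: delta_P = -65.39 kPa
Ranking (highest first): 2, 3, 4, 1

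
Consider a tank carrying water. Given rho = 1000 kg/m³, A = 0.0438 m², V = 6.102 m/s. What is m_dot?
Formula: \dot{m} = \rho A V
m_dot = 1000·0.0438·6.102 = 267.3 kg/s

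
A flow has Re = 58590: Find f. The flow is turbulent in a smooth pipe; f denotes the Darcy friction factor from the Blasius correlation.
Formula: f = \frac{0.316}{Re^{0.25}}
f = 0.316/58590^0.25 = 0.02031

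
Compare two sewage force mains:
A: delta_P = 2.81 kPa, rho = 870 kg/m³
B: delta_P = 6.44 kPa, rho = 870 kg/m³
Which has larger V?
V(A) = 2.542 m/s, V(B) = 3.848 m/s. Answer: B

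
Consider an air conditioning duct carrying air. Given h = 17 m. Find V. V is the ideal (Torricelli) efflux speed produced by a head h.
Formula: V = \sqrt{2 g h}
V = √(2·9.81·17) = 18.26 m/s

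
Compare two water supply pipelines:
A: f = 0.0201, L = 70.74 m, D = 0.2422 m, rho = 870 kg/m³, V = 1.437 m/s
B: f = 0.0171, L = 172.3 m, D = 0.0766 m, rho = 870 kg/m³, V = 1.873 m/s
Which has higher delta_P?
delta_P(A) = 5.273 kPa, delta_P(B) = 58.7 kPa. Answer: B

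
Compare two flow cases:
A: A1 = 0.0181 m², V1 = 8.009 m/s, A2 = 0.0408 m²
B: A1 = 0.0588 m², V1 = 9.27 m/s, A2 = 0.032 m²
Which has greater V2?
V2(A) = 3.553 m/s, V2(B) = 17.03 m/s. Answer: B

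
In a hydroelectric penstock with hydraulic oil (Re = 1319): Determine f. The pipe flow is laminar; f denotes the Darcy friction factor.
Formula: f = \frac{64}{Re}
f = 64/1319 = 0.04852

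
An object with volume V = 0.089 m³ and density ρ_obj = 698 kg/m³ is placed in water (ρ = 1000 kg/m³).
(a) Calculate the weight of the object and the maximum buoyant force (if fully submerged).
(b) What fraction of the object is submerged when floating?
(a) W=rho_obj*g*V=698*9.81*0.089=609.4 N; F_B(max)=rho*g*V=1000*9.81*0.089=873.1 N
(b) Floating fraction=rho_obj/rho=698/1000=0.698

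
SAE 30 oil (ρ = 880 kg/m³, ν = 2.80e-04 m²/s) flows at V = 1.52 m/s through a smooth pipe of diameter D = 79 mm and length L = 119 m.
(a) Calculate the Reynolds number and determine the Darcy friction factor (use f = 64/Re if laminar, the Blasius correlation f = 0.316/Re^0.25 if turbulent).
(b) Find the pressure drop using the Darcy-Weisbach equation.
(a) Re = V·D/ν = 1.52·0.079/2.80e-04 = 428.86 → laminar (Re < 2300); f = 64/Re = 64/428.86 = 0.14923
(b) Darcy-Weisbach: ΔP = f·(L/D)·½ρV²/1000 = 0.14923·(119/0.079)·½·880·1.52²/1000 = 228.5 kPa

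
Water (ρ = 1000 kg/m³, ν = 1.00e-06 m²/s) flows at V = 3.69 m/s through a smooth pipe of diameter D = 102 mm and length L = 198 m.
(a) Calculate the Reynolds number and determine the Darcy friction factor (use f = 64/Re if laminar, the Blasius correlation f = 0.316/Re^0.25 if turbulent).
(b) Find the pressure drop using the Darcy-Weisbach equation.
(a) Re = V·D/ν = 3.69·0.102/1.00e-06 = 376380 → turbulent (Re > 4000); f = 0.316/Re^0.25 = 0.316/376380^0.25 = 0.012758 (Blasius is strictly valid for Re ≲ 1e5; used here as the smooth-pipe estimate the problem specifies)
(b) Darcy-Weisbach: ΔP = f·(L/D)·½ρV²/1000 = 0.012758·(198/0.102)·½·1000·3.69²/1000 = 168.6 kPa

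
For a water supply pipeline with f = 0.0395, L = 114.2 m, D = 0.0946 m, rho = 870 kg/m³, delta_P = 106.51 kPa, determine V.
Formula: \Delta P = f \frac{L}{D} \frac{\rho V^2}{2}
Substituting knowns: 106.51 = 0.0395·(114.2/0.0946)·0.5·870·V²/1000
Solving for V: V = √((106.51·1000)/(0.0395·(114.2/0.0946)·0.5·870)) = 2.266 m/s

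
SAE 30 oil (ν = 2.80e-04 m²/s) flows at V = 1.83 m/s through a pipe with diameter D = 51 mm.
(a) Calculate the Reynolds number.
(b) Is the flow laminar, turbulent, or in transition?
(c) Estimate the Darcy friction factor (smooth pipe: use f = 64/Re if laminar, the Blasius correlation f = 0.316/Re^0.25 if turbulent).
(a) Re = V·D/ν = 1.83·0.051/2.80e-04 = 333.32
(b) Flow regime: laminar (Re < 2300)
(c) Friction factor: f = 64/Re = 64/333.32 = 0.192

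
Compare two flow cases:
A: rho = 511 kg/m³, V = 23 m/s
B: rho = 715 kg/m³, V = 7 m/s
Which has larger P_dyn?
P_dyn(A) = 135.2 kPa, P_dyn(B) = 17.52 kPa. Answer: A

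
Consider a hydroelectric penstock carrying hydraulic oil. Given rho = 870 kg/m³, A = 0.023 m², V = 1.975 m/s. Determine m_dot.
Formula: \dot{m} = \rho A V
m_dot = 870·0.023·1.975 = 39.52 kg/s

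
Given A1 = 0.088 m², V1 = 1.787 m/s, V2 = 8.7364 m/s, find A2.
Formula: V_2 = \frac{A_1 V_1}{A_2}
Substituting knowns: 8.7364 = 0.088·1.787/A2
Solving for A2: A2 = 0.088·1.787/8.7364 = 0.018 m²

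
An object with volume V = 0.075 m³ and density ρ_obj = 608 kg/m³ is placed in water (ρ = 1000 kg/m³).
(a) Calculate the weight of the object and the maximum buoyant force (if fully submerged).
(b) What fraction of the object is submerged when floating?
(a) W=rho_obj*g*V=608*9.81*0.075=447.3 N; F_B(max)=rho*g*V=1000*9.81*0.075=735.8 N
(b) Floating fraction=rho_obj/rho=608/1000=0.608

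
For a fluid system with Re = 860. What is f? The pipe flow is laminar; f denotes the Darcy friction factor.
Formula: f = \frac{64}{Re}
f = 64/860 = 0.07442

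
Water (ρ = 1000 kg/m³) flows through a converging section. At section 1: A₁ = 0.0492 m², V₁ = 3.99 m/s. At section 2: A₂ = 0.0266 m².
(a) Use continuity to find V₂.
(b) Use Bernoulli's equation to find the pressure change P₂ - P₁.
(a) Continuity: A₁V₁=A₂V₂ -> V₂=A₁V₁/A₂=0.0492*3.99/0.0266=7.38 m/s
(b) Bernoulli: P₂-P₁=0.5*rho*(V₁^2-V₂^2)/1000=0.5*1000*(3.99^2-7.38^2)/1000=-19.27 kPa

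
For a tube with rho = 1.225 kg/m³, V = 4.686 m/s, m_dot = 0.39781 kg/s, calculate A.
Formula: \dot{m} = \rho A V
Substituting knowns: 0.39781 = 1.225·A·4.686
Solving for A: A = 0.39781/(1.225·4.686) = 0.0693 m²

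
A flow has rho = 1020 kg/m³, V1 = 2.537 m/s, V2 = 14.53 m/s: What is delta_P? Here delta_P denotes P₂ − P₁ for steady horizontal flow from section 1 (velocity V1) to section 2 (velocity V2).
Formula: \Delta P = \frac{1}{2} \rho (V_1^2 - V_2^2)
delta_P = 0.5·1020·(2.537² − 14.53²)/1000 = -104.4 kPa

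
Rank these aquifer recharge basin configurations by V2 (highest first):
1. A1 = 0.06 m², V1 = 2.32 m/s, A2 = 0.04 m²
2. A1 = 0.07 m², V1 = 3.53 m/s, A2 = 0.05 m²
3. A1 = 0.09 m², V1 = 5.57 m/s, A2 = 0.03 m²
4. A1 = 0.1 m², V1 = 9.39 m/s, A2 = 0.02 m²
Case 1: V2 = 3.48 m/s
Case 2: V2 = 4.942 m/s
Case 3: V2 = 16.71 m/s
Case 4: V2 = 46.95 m/s
Ranking (highest first): 4, 3, 2, 1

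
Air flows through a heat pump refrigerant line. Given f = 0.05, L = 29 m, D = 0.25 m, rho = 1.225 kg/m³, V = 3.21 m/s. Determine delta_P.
Formula: \Delta P = f \frac{L}{D} \frac{\rho V^2}{2}
delta_P = 0.05·(29/0.25)·0.5·1.225·3.21²/1000 = 0.03661 kPa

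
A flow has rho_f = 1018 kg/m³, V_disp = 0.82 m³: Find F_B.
Formula: F_B = \rho_f g V_{disp}
F_B = 1018·9.81·0.82 = 8189 N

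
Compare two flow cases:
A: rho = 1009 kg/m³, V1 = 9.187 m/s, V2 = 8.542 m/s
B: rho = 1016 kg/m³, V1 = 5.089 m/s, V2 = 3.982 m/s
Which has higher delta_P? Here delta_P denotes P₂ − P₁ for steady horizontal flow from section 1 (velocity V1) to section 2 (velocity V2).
delta_P(A) = 5.769 kPa, delta_P(B) = 5.101 kPa. Answer: A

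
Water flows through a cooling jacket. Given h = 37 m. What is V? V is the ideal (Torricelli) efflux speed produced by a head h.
Formula: V = \sqrt{2 g h}
V = √(2·9.81·37) = 26.94 m/s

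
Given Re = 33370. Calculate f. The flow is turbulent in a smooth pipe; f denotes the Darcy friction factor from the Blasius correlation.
Formula: f = \frac{0.316}{Re^{0.25}}
f = 0.316/33370^0.25 = 0.02338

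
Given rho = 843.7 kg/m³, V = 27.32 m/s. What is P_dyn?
Formula: P_{dyn} = \frac{1}{2} \rho V^2
P_dyn = 0.5·843.7·27.32²/1000 = 314.9 kPa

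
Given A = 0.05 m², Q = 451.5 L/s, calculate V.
Formula: Q = A V
Substituting knowns: 451.5 = 0.05·V·1000
Solving for V: V = (451.5/1000)/0.05 = 9.03 m/s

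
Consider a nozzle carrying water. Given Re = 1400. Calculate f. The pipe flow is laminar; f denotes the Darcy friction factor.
Formula: f = \frac{64}{Re}
f = 64/1400 = 0.04571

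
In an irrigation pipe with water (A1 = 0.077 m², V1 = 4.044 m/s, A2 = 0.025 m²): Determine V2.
Formula: V_2 = \frac{A_1 V_1}{A_2}
V2 = 0.077·4.044/0.025 = 12.46 m/s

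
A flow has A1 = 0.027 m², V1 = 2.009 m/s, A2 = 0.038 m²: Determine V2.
Formula: V_2 = \frac{A_1 V_1}{A_2}
V2 = 0.027·2.009/0.038 = 1.427 m/s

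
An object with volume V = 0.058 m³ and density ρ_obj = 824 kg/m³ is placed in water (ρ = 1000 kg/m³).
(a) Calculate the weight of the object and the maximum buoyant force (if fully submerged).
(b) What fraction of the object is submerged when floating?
(a) W=rho_obj*g*V=824*9.81*0.058=468.8 N; F_B(max)=rho*g*V=1000*9.81*0.058=569.0 N
(b) Floating fraction=rho_obj/rho=824/1000=0.824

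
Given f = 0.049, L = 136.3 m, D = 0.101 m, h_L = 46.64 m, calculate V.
Formula: h_L = f \frac{L}{D} \frac{V^2}{2g}
Substituting knowns: 46.64 = 0.049·(136.3/0.101)·V²/(2·9.81)
Solving for V: V = √(46.64·2·9.81/(0.049·(136.3/0.101))) = 3.72 m/s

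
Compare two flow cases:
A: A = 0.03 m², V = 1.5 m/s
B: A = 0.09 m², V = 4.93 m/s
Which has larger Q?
Q(A) = 45 L/s, Q(B) = 443.7 L/s. Answer: B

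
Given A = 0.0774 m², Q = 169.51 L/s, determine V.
Formula: Q = A V
Substituting knowns: 169.51 = 0.0774·V·1000
Solving for V: V = (169.51/1000)/0.0774 = 2.19 m/s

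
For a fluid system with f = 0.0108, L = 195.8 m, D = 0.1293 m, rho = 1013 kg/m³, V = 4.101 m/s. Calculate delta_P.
Formula: \Delta P = f \frac{L}{D} \frac{\rho V^2}{2}
delta_P = 0.0108·(195.8/0.1293)·0.5·1013·4.101²/1000 = 139.3 kPa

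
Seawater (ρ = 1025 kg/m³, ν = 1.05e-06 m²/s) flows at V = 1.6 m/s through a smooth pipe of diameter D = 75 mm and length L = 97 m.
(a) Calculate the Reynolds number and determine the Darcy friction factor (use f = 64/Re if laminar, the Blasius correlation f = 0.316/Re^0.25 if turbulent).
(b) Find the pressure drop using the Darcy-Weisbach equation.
(a) Re = V·D/ν = 1.6·0.075/1.05e-06 = 114290 → turbulent (Re > 4000); f = 0.316/Re^0.25 = 0.316/114290^0.25 = 0.017186 (Blasius is strictly valid for Re ≲ 1e5; used here as the smooth-pipe estimate the problem specifies)
(b) Darcy-Weisbach: ΔP = f·(L/D)·½ρV²/1000 = 0.017186·(97/0.075)·½·1025·1.6²/1000 = 29.16 kPa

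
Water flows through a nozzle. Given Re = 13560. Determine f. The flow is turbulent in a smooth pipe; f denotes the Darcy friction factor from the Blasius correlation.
Formula: f = \frac{0.316}{Re^{0.25}}
f = 0.316/13560^0.25 = 0.02928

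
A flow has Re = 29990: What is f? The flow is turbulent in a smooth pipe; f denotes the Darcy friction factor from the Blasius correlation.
Formula: f = \frac{0.316}{Re^{0.25}}
f = 0.316/29990^0.25 = 0.02401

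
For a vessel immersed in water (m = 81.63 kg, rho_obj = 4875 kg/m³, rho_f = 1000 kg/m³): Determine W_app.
Formula: W_{app} = mg\left(1 - \frac{\rho_f}{\rho_{obj}}\right)
W_app = 81.63·9.81·(1 − 1000/4875) = 636.5 N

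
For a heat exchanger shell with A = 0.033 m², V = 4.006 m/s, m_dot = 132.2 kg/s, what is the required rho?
Formula: \dot{m} = \rho A V
Substituting knowns: 132.2 = rho·0.033·4.006
Solving for rho: rho = 132.2/(0.033·4.006) = 1000 kg/m³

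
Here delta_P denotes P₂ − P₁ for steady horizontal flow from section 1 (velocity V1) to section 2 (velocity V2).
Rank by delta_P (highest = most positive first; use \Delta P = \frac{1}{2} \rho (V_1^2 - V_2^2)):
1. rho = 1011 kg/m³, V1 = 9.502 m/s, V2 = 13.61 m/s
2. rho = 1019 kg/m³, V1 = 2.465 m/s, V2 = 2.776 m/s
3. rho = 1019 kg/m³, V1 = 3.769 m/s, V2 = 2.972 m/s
Case 1: delta_P = -47.99 kPa
Case 2: delta_P = -0.8305 kPa
Case 3: delta_P = 2.737 kPa
Ranking (highest first): 3, 2, 1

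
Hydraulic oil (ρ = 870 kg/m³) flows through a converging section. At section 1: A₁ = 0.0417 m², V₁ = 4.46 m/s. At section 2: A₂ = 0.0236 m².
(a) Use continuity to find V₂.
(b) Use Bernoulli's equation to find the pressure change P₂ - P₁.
(a) Continuity: A₁V₁=A₂V₂ -> V₂=A₁V₁/A₂=0.0417*4.46/0.0236=7.88 m/s
(b) Bernoulli: P₂-P₁=0.5*rho*(V₁^2-V₂^2)/1000=0.5*870*(4.46^2-7.88^2)/1000=-18.36 kPa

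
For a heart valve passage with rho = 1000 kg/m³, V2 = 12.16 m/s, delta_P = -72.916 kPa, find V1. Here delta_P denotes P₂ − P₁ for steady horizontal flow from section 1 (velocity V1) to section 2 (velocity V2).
Formula: \Delta P = \frac{1}{2} \rho (V_1^2 - V_2^2)
Substituting knowns: -72.916 = 0.5·1000·(V1² − 12.16²)/1000
Solving for V1: V1 = √(12.16² + 2·(-72.916·1000)/1000) = 1.426 m/s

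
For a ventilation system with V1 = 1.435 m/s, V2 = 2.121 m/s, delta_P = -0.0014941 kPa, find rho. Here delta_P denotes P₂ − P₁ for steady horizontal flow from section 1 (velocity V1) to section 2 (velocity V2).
Formula: \Delta P = \frac{1}{2} \rho (V_1^2 - V_2^2)
Substituting knowns: -0.0014941 = 0.5·rho·(1.435² − 2.121²)/1000
Solving for rho: rho = 2·(-0.0014941·1000)/(1.435² − 2.121²) = 1.225 kg/m³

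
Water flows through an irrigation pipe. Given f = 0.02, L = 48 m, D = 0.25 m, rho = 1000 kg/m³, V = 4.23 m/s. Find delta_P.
Formula: \Delta P = f \frac{L}{D} \frac{\rho V^2}{2}
delta_P = 0.02·(48/0.25)·0.5·1000·4.23²/1000 = 34.35 kPa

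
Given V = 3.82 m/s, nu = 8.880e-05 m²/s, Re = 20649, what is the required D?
Formula: Re = \frac{V D}{\nu}
Substituting knowns: 20649 = 3.82·D/8.880e-05
Solving for D: D = 20649·8.880e-05/3.82 = 0.48 m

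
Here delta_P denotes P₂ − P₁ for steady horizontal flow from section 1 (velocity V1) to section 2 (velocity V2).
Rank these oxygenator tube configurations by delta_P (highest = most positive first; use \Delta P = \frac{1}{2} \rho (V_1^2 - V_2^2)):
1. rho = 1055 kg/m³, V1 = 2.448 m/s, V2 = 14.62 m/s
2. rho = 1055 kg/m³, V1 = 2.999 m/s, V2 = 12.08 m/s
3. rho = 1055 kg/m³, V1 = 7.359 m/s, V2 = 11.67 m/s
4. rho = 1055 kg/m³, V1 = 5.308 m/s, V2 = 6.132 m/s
Case 1: delta_P = -109.6 kPa
Case 2: delta_P = -72.23 kPa
Case 3: delta_P = -43.27 kPa
Case 4: delta_P = -4.973 kPa
Ranking (highest first): 4, 3, 2, 1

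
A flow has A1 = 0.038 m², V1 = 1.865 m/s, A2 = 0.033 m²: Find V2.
Formula: V_2 = \frac{A_1 V_1}{A_2}
V2 = 0.038·1.865/0.033 = 2.148 m/s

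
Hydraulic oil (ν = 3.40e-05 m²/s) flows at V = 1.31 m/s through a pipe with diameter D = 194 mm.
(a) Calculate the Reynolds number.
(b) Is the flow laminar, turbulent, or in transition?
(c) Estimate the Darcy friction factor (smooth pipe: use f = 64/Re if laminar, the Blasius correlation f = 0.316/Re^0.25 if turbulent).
(a) Re = V·D/ν = 1.31·0.194/3.40e-05 = 7474.7
(b) Flow regime: turbulent (Re > 4000)
(c) Friction factor: f = 0.316/Re^0.25 = 0.316/7474.7^0.25 = 0.03399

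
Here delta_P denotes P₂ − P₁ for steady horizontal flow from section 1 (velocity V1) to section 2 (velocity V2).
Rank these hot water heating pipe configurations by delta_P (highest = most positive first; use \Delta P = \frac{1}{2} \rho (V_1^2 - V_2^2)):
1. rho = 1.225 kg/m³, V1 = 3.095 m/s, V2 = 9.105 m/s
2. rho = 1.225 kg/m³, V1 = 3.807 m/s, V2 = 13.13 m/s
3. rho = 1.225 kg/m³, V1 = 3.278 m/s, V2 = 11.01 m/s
Case 1: delta_P = -0.04491 kPa
Case 2: delta_P = -0.09672 kPa
Case 3: delta_P = -0.06767 kPa
Ranking (highest first): 1, 3, 2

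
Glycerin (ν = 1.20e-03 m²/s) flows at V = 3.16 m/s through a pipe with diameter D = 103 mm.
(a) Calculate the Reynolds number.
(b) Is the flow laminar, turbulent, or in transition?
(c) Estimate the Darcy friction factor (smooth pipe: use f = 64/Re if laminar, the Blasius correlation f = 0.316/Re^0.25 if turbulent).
(a) Re = V·D/ν = 3.16·0.103/1.20e-03 = 271.23
(b) Flow regime: laminar (Re < 2300)
(c) Friction factor: f = 64/Re = 64/271.23 = 0.236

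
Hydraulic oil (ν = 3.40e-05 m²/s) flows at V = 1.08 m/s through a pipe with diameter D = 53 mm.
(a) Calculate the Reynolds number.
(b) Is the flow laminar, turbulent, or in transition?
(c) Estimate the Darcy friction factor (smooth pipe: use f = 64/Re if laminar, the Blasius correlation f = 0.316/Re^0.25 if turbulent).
(a) Re = V·D/ν = 1.08·0.053/3.40e-05 = 1683.5
(b) Flow regime: laminar (Re < 2300)
(c) Friction factor: f = 64/Re = 64/1683.5 = 0.03802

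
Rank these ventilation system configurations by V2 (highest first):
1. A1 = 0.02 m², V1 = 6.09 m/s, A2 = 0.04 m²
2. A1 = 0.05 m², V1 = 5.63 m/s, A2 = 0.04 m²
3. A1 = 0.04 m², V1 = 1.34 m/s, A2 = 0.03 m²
Case 1: V2 = 3.045 m/s
Case 2: V2 = 7.038 m/s
Case 3: V2 = 1.787 m/s
Ranking (highest first): 2, 1, 3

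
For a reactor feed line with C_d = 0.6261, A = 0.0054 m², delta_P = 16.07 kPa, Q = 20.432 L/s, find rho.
Formula: Q = C_d A \sqrt{\frac{2 \Delta P}{\rho}}
Substituting knowns: 20.432 = 0.6261·0.0054·√(2·(16.07·1000)/rho)·1000
Solving for rho: rho = 2·(16.07·1000)/((20.432/1000)/(0.6261·0.0054))² = 880 kg/m³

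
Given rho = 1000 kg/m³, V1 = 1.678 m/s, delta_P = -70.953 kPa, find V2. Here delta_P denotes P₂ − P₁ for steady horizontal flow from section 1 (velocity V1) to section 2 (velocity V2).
Formula: \Delta P = \frac{1}{2} \rho (V_1^2 - V_2^2)
Substituting knowns: -70.953 = 0.5·1000·(1.678² − V2²)/1000
Solving for V2: V2 = √(1.678² − 2·(-70.953·1000)/1000) = 12.03 m/s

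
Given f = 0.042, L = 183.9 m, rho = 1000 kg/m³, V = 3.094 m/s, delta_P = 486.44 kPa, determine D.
Formula: \Delta P = f \frac{L}{D} \frac{\rho V^2}{2}
Substituting knowns: 486.44 = 0.042·(183.9/D)·0.5·1000·3.094²/1000
Solving for D: D = 0.042·183.9·0.5·1000·3.094²/(486.44·1000) = 0.076 m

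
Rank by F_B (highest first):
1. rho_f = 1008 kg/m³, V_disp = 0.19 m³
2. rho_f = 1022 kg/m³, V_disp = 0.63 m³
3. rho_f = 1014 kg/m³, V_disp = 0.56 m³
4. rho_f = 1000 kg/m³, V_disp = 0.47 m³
Case 1: F_B = 1879 N
Case 2: F_B = 6316 N
Case 3: F_B = 5571 N
Case 4: F_B = 4611 N
Ranking (highest first): 2, 3, 4, 1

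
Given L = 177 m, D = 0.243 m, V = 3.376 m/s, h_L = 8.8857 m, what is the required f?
Formula: h_L = f \frac{L}{D} \frac{V^2}{2g}
Substituting knowns: 8.8857 = f·(177/0.243)·3.376²/(2·9.81)
Solving for f: f = 8.8857·2·9.81/((177/0.243)·3.376²) = 0.021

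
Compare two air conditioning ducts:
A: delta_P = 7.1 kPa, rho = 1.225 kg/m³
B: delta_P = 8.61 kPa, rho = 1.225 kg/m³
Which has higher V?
V(A) = 107.7 m/s, V(B) = 118.6 m/s. Answer: B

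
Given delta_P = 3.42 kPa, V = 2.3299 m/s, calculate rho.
Formula: V = \sqrt{\frac{2 \Delta P}{\rho}}
Substituting knowns: 2.3299 = √(2·(3.42·1000)/rho)
Solving for rho: rho = 2·(3.42·1000)/2.3299² = 1260 kg/m³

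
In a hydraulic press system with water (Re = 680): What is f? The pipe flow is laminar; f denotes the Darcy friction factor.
Formula: f = \frac{64}{Re}
f = 64/680 = 0.09412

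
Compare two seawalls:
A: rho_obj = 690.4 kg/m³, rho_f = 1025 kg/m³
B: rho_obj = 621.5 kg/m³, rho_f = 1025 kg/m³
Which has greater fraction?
fraction(A) = 0.6736, fraction(B) = 0.6063. Answer: A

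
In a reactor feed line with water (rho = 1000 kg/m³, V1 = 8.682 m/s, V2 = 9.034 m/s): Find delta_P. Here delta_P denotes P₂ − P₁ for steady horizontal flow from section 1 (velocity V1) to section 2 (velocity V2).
Formula: \Delta P = \frac{1}{2} \rho (V_1^2 - V_2^2)
delta_P = 0.5·1000·(8.682² − 9.034²)/1000 = -3.118 kPa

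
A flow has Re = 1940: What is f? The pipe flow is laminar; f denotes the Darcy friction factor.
Formula: f = \frac{64}{Re}
f = 64/1940 = 0.03299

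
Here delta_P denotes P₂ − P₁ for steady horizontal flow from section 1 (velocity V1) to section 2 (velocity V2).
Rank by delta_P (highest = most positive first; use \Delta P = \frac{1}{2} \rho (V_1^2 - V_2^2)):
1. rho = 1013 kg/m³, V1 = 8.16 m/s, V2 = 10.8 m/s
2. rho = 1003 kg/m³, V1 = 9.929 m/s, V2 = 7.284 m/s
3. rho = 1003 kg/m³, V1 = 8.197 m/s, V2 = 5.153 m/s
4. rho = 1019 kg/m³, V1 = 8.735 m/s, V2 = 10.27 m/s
Case 1: delta_P = -25.35 kPa
Case 2: delta_P = 22.83 kPa
Case 3: delta_P = 20.38 kPa
Case 4: delta_P = -14.86 kPa
Ranking (highest first): 2, 3, 4, 1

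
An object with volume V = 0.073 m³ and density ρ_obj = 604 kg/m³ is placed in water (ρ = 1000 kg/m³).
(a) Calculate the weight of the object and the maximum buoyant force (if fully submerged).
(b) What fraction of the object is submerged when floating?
(a) W=rho_obj*g*V=604*9.81*0.073=432.5 N; F_B(max)=rho*g*V=1000*9.81*0.073=716.1 N
(b) Floating fraction=rho_obj/rho=604/1000=0.604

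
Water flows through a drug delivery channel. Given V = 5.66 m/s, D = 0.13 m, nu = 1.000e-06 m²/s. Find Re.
Formula: Re = \frac{V D}{\nu}
Re = 5.66·0.13/1.000e-06 = 735800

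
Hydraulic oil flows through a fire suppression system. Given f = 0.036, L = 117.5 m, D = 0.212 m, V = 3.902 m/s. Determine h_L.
Formula: h_L = f \frac{L}{D} \frac{V^2}{2g}
h_L = 0.036·(117.5/0.212)·3.902²/(2·9.81) = 15.48 m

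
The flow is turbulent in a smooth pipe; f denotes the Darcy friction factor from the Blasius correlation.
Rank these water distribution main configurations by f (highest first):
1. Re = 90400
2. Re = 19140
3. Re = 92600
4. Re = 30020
Case 1: f = 0.01822
Case 2: f = 0.02687
Case 3: f = 0.01811
Case 4: f = 0.02401
Ranking (highest first): 2, 4, 1, 3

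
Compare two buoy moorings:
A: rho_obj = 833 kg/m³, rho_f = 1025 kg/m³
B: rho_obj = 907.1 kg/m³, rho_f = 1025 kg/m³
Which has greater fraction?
fraction(A) = 0.8127, fraction(B) = 0.885. Answer: B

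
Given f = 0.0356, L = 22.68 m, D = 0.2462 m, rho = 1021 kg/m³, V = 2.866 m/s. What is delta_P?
Formula: \Delta P = f \frac{L}{D} \frac{\rho V^2}{2}
delta_P = 0.0356·(22.68/0.2462)·0.5·1021·2.866²/1000 = 13.75 kPa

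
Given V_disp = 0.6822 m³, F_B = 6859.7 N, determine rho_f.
Formula: F_B = \rho_f g V_{disp}
Substituting knowns: 6859.7 = rho_f·9.81·0.6822
Solving for rho_f: rho_f = 6859.7/(9.81·0.6822) = 1025 kg/m³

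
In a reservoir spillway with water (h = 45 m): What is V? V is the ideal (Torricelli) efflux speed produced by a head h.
Formula: V = \sqrt{2 g h}
V = √(2·9.81·45) = 29.71 m/s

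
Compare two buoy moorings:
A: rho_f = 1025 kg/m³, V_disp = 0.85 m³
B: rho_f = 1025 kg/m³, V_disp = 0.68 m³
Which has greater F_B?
F_B(A) = 8547 N, F_B(B) = 6838 N. Answer: A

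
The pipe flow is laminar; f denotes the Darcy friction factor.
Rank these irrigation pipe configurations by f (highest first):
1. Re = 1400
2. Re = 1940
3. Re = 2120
Case 1: f = 0.04571
Case 2: f = 0.03299
Case 3: f = 0.03019
Ranking (highest first): 1, 2, 3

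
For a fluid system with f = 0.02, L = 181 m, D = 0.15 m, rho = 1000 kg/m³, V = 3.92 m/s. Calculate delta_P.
Formula: \Delta P = f \frac{L}{D} \frac{\rho V^2}{2}
delta_P = 0.02·(181/0.15)·0.5·1000·3.92²/1000 = 185.4 kPa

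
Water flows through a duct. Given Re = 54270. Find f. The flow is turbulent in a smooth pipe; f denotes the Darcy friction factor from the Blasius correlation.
Formula: f = \frac{0.316}{Re^{0.25}}
f = 0.316/54270^0.25 = 0.0207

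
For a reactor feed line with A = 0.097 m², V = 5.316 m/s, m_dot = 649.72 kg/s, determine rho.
Formula: \dot{m} = \rho A V
Substituting knowns: 649.72 = rho·0.097·5.316
Solving for rho: rho = 649.72/(0.097·5.316) = 1260 kg/m³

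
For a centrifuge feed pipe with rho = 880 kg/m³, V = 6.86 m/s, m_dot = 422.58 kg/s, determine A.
Formula: \dot{m} = \rho A V
Substituting knowns: 422.58 = 880·A·6.86
Solving for A: A = 422.58/(880·6.86) = 0.07 m²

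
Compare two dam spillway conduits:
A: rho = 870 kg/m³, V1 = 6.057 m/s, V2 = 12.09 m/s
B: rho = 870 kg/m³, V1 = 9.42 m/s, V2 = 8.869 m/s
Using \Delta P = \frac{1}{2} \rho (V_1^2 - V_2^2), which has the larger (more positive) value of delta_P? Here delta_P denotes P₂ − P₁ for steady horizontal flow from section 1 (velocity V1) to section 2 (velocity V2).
delta_P(A) = -47.62 kPa, delta_P(B) = 4.384 kPa. Answer: B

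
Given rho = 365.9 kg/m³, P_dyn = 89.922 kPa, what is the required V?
Formula: P_{dyn} = \frac{1}{2} \rho V^2
Substituting knowns: 89.922 = 0.5·365.9·V²/1000
Solving for V: V = √(2·(89.922·1000)/365.9) = 22.17 m/s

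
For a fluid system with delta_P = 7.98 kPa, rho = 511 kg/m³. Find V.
Formula: V = \sqrt{\frac{2 \Delta P}{\rho}}
V = √(2·(7.98·1000)/511) = 5.589 m/s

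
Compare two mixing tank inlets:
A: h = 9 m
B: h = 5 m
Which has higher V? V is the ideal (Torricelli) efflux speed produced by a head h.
V(A) = 13.29 m/s, V(B) = 9.905 m/s. Answer: A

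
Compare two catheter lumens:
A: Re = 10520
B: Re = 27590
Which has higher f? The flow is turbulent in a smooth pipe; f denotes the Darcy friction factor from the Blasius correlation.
f(A) = 0.0312, f(B) = 0.02452. Answer: A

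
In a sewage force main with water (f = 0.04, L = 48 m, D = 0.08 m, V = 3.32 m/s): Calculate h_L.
Formula: h_L = f \frac{L}{D} \frac{V^2}{2g}
h_L = 0.04·(48/0.08)·3.32²/(2·9.81) = 13.48 m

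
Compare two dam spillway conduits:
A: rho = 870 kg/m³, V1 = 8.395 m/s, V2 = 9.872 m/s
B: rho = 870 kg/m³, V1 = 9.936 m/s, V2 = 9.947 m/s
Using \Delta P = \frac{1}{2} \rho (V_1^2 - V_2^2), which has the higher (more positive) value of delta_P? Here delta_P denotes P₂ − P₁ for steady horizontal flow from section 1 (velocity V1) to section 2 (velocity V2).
delta_P(A) = -11.74 kPa, delta_P(B) = -0.09514 kPa. Answer: B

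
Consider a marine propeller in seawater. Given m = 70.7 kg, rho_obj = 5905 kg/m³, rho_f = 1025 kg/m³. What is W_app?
Formula: W_{app} = mg\left(1 - \frac{\rho_f}{\rho_{obj}}\right)
W_app = 70.7·9.81·(1 − 1025/5905) = 573.2 N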